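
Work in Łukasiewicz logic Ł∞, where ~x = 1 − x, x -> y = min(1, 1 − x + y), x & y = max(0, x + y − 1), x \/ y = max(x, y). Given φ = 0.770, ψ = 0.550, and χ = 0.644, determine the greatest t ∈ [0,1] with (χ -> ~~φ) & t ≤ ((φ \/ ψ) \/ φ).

0.770

~φ = 1 − 0.770 = 0.230
~~φ = 1 − 0.230 = 0.770
χ -> ~~φ = min(1, 1 − 0.644 + 0.770) = min(1, 1.126) = 1.000
So the left factor is χ -> ~~φ = 1.000.
φ \/ ψ = max(0.770, 0.550) = 0.770
(φ \/ ψ) \/ φ = max(0.770, 0.770) = 0.770
So the right-hand bound is (φ \/ ψ) \/ φ = 0.770.
The residuum of the Łukasiewicz t-norm gives the supremum: min(1, 1 − 1.000 + 0.770).
1 − 1.000 + 0.770 = 0.770, so t = min(1, 0.770) = 0.770.
Check: 1.000 & 0.770 = max(0, 0.770) = 0.770 ≤ 0.770.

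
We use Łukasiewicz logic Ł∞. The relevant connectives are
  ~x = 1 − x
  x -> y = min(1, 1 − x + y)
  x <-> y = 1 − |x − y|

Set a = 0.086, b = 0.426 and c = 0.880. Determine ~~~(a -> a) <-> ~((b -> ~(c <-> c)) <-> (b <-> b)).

0.574

a -> a = min(1, 1 − 0.086 + 0.086) = min(1, 1.000) = 1.000
~(a -> a) = 1 − 1.000 = 0.000
~~(a -> a) = 1 − 0.000 = 1.000
~~~(a -> a) = 1 − 1.000 = 0.000
c <-> c = 1 − |0.880 − 0.880| = 1 − 0.000 = 1.000
~(c <-> c) = 1 − 1.000 = 0.000
b -> ~(c <-> c) = min(1, 1 − 0.426 + 0.000) = min(1, 0.574) = 0.574
b <-> b = 1 − |0.426 − 0.426| = 1 − 0.000 = 1.000
(b -> ~(c <-> c)) <-> (b <-> b) = 1 − |0.574 − 1.000| = 1 − 0.426 = 0.574
~((b -> ~(c <-> c)) <-> (b <-> b)) = 1 − 0.574 = 0.426
~~~(a -> a) <-> ~((b -> ~(c <-> c)) <-> (b <-> b)) = 1 − |0.000 − 0.426| = 1 − 0.426 = 0.574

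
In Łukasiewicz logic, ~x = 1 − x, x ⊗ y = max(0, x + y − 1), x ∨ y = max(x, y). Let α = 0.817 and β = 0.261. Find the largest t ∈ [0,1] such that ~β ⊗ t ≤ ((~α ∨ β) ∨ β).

~β = 1 − 0.261 = 0.739
So the left factor is ~β = 0.739.
~α = 1 − 0.817 = 0.183
~α ∨ β = max(0.183, 0.261) = 0.261
(~α ∨ β) ∨ β = max(0.261, 0.261) = 0.261
So the right-hand bound is (~α ∨ β) ∨ β = 0.261.
The residuum of the Łukasiewicz t-norm gives the supremum: min(1, 1 − 0.739 + 0.261).
1 − 0.739 + 0.261 = 0.522, so t = min(1, 0.522) = 0.522.
Check: 0.739 ⊗ 0.522 = max(0, 0.261) = 0.261 ≤ 0.261.

0.522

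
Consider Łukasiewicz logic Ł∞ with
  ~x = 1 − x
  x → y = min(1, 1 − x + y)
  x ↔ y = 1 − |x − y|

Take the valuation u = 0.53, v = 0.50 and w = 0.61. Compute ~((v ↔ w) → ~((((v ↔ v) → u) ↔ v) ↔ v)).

v ↔ w = 1 − |0.50 − 0.61| = 1 − 0.11 = 0.89
v ↔ v = 1 − |0.50 − 0.50| = 1 − 0.00 = 1.00
(v ↔ v) → u = min(1, 1 − 1.00 + 0.53) = min(1, 0.53) = 0.53
((v ↔ v) → u) ↔ v = 1 − |0.53 − 0.50| = 1 − 0.03 = 0.97
(((v ↔ v) → u) ↔ v) ↔ v = 1 − |0.97 − 0.50| = 1 − 0.47 = 0.53
~((((v ↔ v) → u) ↔ v) ↔ v) = 1 − 0.53 = 0.47
(v ↔ w) → ~((((v ↔ v) → u) ↔ v) ↔ v) = min(1, 1 − 0.89 + 0.47) = min(1, 0.58) = 0.58
~((v ↔ w) → ~((((v ↔ v) → u) ↔ v) ↔ v)) = 1 − 0.58 = 0.42

0.42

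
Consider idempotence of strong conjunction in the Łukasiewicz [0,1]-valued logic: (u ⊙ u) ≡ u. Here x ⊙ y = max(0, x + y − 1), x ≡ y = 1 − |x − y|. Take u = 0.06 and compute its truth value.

0.94

u ⊙ u = max(0, 0.06 + 0.06 − 1) = max(0, -0.88) = 0.00
(u ⊙ u) ≡ u = 1 − |0.00 − 0.06| = 1 − 0.06 = 0.94
(The value 0.94 < 1 shows this instance is not satisfied; fails in Ł∞ since a ⊗ a = max(0, 2a−1) ≠ a in general.)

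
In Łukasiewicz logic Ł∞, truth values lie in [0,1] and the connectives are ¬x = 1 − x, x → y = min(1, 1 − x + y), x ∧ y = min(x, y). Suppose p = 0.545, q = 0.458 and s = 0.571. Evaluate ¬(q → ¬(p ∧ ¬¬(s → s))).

s → s = min(1, 1 − 0.571 + 0.571) = min(1, 1.000) = 1.000
¬(s → s) = 1 − 1.000 = 0.000
¬¬(s → s) = 1 − 0.000 = 1.000
p ∧ ¬¬(s → s) = min(0.545, 1.000) = 0.545
¬(p ∧ ¬¬(s → s)) = 1 − 0.545 = 0.455
q → ¬(p ∧ ¬¬(s → s)) = min(1, 1 − 0.458 + 0.455) = min(1, 0.997) = 0.997
¬(q → ¬(p ∧ ¬¬(s → s))) = 1 − 0.997 = 0.003

0.003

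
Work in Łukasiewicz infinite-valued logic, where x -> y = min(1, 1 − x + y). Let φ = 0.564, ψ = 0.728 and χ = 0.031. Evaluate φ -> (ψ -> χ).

ψ -> χ = min(1, 1 − 0.728 + 0.031) = min(1, 0.303) = 0.303
φ -> (ψ -> χ) = min(1, 1 − 0.564 + 0.303) = min(1, 0.739) = 0.739

0.739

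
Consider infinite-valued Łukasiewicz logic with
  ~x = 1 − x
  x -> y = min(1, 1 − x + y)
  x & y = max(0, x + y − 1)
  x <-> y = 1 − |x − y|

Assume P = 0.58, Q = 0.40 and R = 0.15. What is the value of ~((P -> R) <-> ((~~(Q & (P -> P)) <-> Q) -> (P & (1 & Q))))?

0.57

P -> R = min(1, 1 − 0.58 + 0.15) = min(1, 0.57) = 0.57
P -> P = min(1, 1 − 0.58 + 0.58) = min(1, 1.00) = 1.00
Q & (P -> P) = max(0, 0.40 + 1.00 − 1) = max(0, 0.40) = 0.40
~(Q & (P -> P)) = 1 − 0.40 = 0.60
~~(Q & (P -> P)) = 1 − 0.60 = 0.40
~~(Q & (P -> P)) <-> Q = 1 − |0.40 − 0.40| = 1 − 0.00 = 1.00
1 & Q = max(0, 1.00 + 0.40 − 1) = max(0, 0.40) = 0.40
P & (1 & Q) = max(0, 0.58 + 0.40 − 1) = max(0, -0.02) = 0.00
(~~(Q & (P -> P)) <-> Q) -> (P & (1 & Q)) = min(1, 1 − 1.00 + 0.00) = min(1, 0.00) = 0.00
(P -> R) <-> ((~~(Q & (P -> P)) <-> Q) -> (P & (1 & Q))) = 1 − |0.57 − 0.00| = 1 − 0.57 = 0.43
~((P -> R) <-> ((~~(Q & (P -> P)) <-> Q) -> (P & (1 & Q)))) = 1 − 0.43 = 0.57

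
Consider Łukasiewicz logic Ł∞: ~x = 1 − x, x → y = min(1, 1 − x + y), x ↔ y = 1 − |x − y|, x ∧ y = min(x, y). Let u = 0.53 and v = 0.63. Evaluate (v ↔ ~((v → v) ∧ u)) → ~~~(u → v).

0.16

v → v = min(1, 1 − 0.63 + 0.63) = min(1, 1.00) = 1.00
(v → v) ∧ u = min(1.00, 0.53) = 0.53
~((v → v) ∧ u) = 1 − 0.53 = 0.47
v ↔ ~((v → v) ∧ u) = 1 − |0.63 − 0.47| = 1 − 0.16 = 0.84
u → v = min(1, 1 − 0.53 + 0.63) = min(1, 1.10) = 1.00
~(u → v) = 1 − 1.00 = 0.00
~~(u → v) = 1 − 0.00 = 1.00
~~~(u → v) = 1 − 1.00 = 0.00
(v ↔ ~((v → v) ∧ u)) → ~~~(u → v) = min(1, 1 − 0.84 + 0.00) = min(1, 0.16) = 0.16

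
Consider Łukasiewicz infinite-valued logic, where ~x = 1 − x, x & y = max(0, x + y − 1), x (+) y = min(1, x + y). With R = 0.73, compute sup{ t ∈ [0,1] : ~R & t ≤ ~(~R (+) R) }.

~R = 1 − 0.73 = 0.27
So the left factor is ~R = 0.27.
~R (+) R = min(1, 0.27 + 0.73) = min(1, 1.00) = 1.00
~(~R (+) R) = 1 − 1.00 = 0.00
So the right-hand bound is ~(~R (+) R) = 0.00.
The residuum of the Łukasiewicz t-norm gives the supremum: min(1, 1 − 0.27 + 0.00).
1 − 0.27 + 0.00 = 0.73, so t = min(1, 0.73) = 0.73.
Check: 0.27 & 0.73 = max(0, 0.00) = 0.00 ≤ 0.00.

0.73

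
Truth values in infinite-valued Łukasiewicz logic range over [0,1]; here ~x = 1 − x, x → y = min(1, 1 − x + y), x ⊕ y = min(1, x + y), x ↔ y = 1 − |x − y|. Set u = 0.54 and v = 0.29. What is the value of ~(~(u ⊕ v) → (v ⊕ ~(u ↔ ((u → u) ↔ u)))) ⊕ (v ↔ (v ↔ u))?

0.54

u ⊕ v = min(1, 0.54 + 0.29) = min(1, 0.83) = 0.83
~(u ⊕ v) = 1 − 0.83 = 0.17
u → u = min(1, 1 − 0.54 + 0.54) = min(1, 1.00) = 1.00
(u → u) ↔ u = 1 − |1.00 − 0.54| = 1 − 0.46 = 0.54
u ↔ ((u → u) ↔ u) = 1 − |0.54 − 0.54| = 1 − 0.00 = 1.00
~(u ↔ ((u → u) ↔ u)) = 1 − 1.00 = 0.00
v ⊕ ~(u ↔ ((u → u) ↔ u)) = min(1, 0.29 + 0.00) = min(1, 0.29) = 0.29
~(u ⊕ v) → (v ⊕ ~(u ↔ ((u → u) ↔ u))) = min(1, 1 − 0.17 + 0.29) = min(1, 1.12) = 1.00
~(~(u ⊕ v) → (v ⊕ ~(u ↔ ((u → u) ↔ u)))) = 1 − 1.00 = 0.00
v ↔ u = 1 − |0.29 − 0.54| = 1 − 0.25 = 0.75
v ↔ (v ↔ u) = 1 − |0.29 − 0.75| = 1 − 0.46 = 0.54
~(~(u ⊕ v) → (v ⊕ ~(u ↔ ((u → u) ↔ u)))) ⊕ (v ↔ (v ↔ u)) = min(1, 0.00 + 0.54) = min(1, 0.54) = 0.54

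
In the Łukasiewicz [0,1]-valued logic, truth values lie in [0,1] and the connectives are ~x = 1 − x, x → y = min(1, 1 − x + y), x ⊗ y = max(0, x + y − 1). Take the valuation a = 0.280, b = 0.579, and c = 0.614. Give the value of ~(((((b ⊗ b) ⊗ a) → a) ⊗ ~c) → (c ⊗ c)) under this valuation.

b ⊗ b = max(0, 0.579 + 0.579 − 1) = max(0, 0.158) = 0.158
(b ⊗ b) ⊗ a = max(0, 0.158 + 0.280 − 1) = max(0, -0.562) = 0.000
((b ⊗ b) ⊗ a) → a = min(1, 1 − 0.000 + 0.280) = min(1, 1.280) = 1.000
~c = 1 − 0.614 = 0.386
(((b ⊗ b) ⊗ a) → a) ⊗ ~c = max(0, 1.000 + 0.386 − 1) = max(0, 0.386) = 0.386
c ⊗ c = max(0, 0.614 + 0.614 − 1) = max(0, 0.228) = 0.228
((((b ⊗ b) ⊗ a) → a) ⊗ ~c) → (c ⊗ c) = min(1, 1 − 0.386 + 0.228) = min(1, 0.842) = 0.842
~(((((b ⊗ b) ⊗ a) → a) ⊗ ~c) → (c ⊗ c)) = 1 − 0.842 = 0.158

0.158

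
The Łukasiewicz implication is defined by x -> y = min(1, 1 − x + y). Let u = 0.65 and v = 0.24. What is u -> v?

u -> v = min(1, 1 − 0.65 + 0.24) = min(1, 0.59) = 0.59
For comparison, the Gödel implication (1 if x ≤ y else y) would give 0.24.

0.59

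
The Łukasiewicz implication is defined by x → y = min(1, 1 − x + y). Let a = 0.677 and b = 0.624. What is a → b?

0.947

a → b = min(1, 1 − 0.677 + 0.624) = min(1, 0.947) = 0.947
For comparison, the Gödel implication (1 if x ≤ y else y) would give 0.624.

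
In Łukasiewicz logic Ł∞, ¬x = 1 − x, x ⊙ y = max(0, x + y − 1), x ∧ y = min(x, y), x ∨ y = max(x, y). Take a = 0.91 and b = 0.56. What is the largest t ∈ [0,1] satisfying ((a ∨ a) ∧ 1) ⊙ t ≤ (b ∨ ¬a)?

a ∨ a = max(0.91, 0.91) = 0.91
(a ∨ a) ∧ 1 = min(0.91, 1.00) = 0.91
So the left factor is (a ∨ a) ∧ 1 = 0.91.
¬a = 1 − 0.91 = 0.09
b ∨ ¬a = max(0.56, 0.09) = 0.56
So the right-hand bound is b ∨ ¬a = 0.56.
The residuum of the Łukasiewicz t-norm gives the supremum: min(1, 1 − 0.91 + 0.56).
1 − 0.91 + 0.56 = 0.65, so t = min(1, 0.65) = 0.65.
Check: 0.91 ⊙ 0.65 = max(0, 0.56) = 0.56 ≤ 0.56.

0.65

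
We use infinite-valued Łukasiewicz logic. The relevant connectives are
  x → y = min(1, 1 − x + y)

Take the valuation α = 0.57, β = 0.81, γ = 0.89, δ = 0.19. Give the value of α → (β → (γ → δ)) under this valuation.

γ → δ = min(1, 1 − 0.89 + 0.19) = min(1, 0.30) = 0.30
β → (γ → δ) = min(1, 1 − 0.81 + 0.30) = min(1, 0.49) = 0.49
α → (β → (γ → δ)) = min(1, 1 − 0.57 + 0.49) = min(1, 0.92) = 0.92

0.92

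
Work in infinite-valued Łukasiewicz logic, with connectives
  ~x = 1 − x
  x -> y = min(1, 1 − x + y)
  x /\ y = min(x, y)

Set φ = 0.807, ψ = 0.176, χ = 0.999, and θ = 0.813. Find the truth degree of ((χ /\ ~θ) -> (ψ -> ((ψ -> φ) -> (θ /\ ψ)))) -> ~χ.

~θ = 1 − 0.813 = 0.187
χ /\ ~θ = min(0.999, 0.187) = 0.187
ψ -> φ = min(1, 1 − 0.176 + 0.807) = min(1, 1.631) = 1.000
θ /\ ψ = min(0.813, 0.176) = 0.176
(ψ -> φ) -> (θ /\ ψ) = min(1, 1 − 1.000 + 0.176) = min(1, 0.176) = 0.176
ψ -> ((ψ -> φ) -> (θ /\ ψ)) = min(1, 1 − 0.176 + 0.176) = min(1, 1.000) = 1.000
(χ /\ ~θ) -> (ψ -> ((ψ -> φ) -> (θ /\ ψ))) = min(1, 1 − 0.187 + 1.000) = min(1, 1.813) = 1.000
~χ = 1 − 0.999 = 0.001
((χ /\ ~θ) -> (ψ -> ((ψ -> φ) -> (θ /\ ψ)))) -> ~χ = min(1, 1 − 1.000 + 0.001) = min(1, 0.001) = 0.001

0.001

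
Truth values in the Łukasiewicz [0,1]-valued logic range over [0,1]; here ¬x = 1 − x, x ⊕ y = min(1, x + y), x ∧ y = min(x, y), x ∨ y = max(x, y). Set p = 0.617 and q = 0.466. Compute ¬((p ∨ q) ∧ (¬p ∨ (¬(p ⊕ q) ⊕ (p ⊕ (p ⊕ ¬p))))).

0.383

p ∨ q = max(0.617, 0.466) = 0.617
¬p = 1 − 0.617 = 0.383
p ⊕ q = min(1, 0.617 + 0.466) = min(1, 1.083) = 1.000
¬(p ⊕ q) = 1 − 1.000 = 0.000
p ⊕ ¬p = min(1, 0.617 + 0.383) = min(1, 1.000) = 1.000
p ⊕ (p ⊕ ¬p) = min(1, 0.617 + 1.000) = min(1, 1.617) = 1.000
¬(p ⊕ q) ⊕ (p ⊕ (p ⊕ ¬p)) = min(1, 0.000 + 1.000) = min(1, 1.000) = 1.000
¬p ∨ (¬(p ⊕ q) ⊕ (p ⊕ (p ⊕ ¬p))) = max(0.383, 1.000) = 1.000
(p ∨ q) ∧ (¬p ∨ (¬(p ⊕ q) ⊕ (p ⊕ (p ⊕ ¬p)))) = min(0.617, 1.000) = 0.617
¬((p ∨ q) ∧ (¬p ∨ (¬(p ⊕ q) ⊕ (p ⊕ (p ⊕ ¬p))))) = 1 − 0.617 = 0.383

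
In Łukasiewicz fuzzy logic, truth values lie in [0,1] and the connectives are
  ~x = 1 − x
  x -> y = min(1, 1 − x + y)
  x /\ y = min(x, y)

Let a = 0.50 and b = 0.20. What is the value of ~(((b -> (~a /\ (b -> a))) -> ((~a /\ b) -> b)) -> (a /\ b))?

0.80

~a = 1 − 0.50 = 0.50
b -> a = min(1, 1 − 0.20 + 0.50) = min(1, 1.30) = 1.00
~a /\ (b -> a) = min(0.50, 1.00) = 0.50
b -> (~a /\ (b -> a)) = min(1, 1 − 0.20 + 0.50) = min(1, 1.30) = 1.00
~a /\ b = min(0.50, 0.20) = 0.20
(~a /\ b) -> b = min(1, 1 − 0.20 + 0.20) = min(1, 1.00) = 1.00
(b -> (~a /\ (b -> a))) -> ((~a /\ b) -> b) = min(1, 1 − 1.00 + 1.00) = min(1, 1.00) = 1.00
a /\ b = min(0.50, 0.20) = 0.20
((b -> (~a /\ (b -> a))) -> ((~a /\ b) -> b)) -> (a /\ b) = min(1, 1 − 1.00 + 0.20) = min(1, 0.20) = 0.20
~(((b -> (~a /\ (b -> a))) -> ((~a /\ b) -> b)) -> (a /\ b)) = 1 − 0.20 = 0.80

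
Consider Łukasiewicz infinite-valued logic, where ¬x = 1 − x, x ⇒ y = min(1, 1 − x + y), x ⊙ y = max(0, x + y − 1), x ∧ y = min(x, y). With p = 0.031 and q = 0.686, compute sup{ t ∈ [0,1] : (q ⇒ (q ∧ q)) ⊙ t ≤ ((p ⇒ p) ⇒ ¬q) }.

0.314

q ∧ q = min(0.686, 0.686) = 0.686
q ⇒ (q ∧ q) = min(1, 1 − 0.686 + 0.686) = min(1, 1.000) = 1.000
So the left factor is q ⇒ (q ∧ q) = 1.000.
p ⇒ p = min(1, 1 − 0.031 + 0.031) = min(1, 1.000) = 1.000
¬q = 1 − 0.686 = 0.314
(p ⇒ p) ⇒ ¬q = min(1, 1 − 1.000 + 0.314) = min(1, 0.314) = 0.314
So the right-hand bound is (p ⇒ p) ⇒ ¬q = 0.314.
The residuum of the Łukasiewicz t-norm gives the supremum: min(1, 1 − 1.000 + 0.314).
1 − 1.000 + 0.314 = 0.314, so t = min(1, 0.314) = 0.314.
Check: 1.000 ⊙ 0.314 = max(0, 0.314) = 0.314 ≤ 0.314.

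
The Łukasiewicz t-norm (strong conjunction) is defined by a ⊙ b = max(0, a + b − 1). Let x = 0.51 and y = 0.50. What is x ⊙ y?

0.01

x ⊙ y = max(0, 0.51 + 0.50 − 1) = max(0, 0.01) = 0.01
For comparison, the Gödel (minimum) t-norm min(a, b) would give 0.50.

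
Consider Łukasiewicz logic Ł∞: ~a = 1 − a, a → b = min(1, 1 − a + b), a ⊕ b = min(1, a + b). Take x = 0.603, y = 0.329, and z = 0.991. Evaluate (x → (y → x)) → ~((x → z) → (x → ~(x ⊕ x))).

0.603

y → x = min(1, 1 − 0.329 + 0.603) = min(1, 1.274) = 1.000
x → (y → x) = min(1, 1 − 0.603 + 1.000) = min(1, 1.397) = 1.000
x → z = min(1, 1 − 0.603 + 0.991) = min(1, 1.388) = 1.000
x ⊕ x = min(1, 0.603 + 0.603) = min(1, 1.206) = 1.000
~(x ⊕ x) = 1 − 1.000 = 0.000
x → ~(x ⊕ x) = min(1, 1 − 0.603 + 0.000) = min(1, 0.397) = 0.397
(x → z) → (x → ~(x ⊕ x)) = min(1, 1 − 1.000 + 0.397) = min(1, 0.397) = 0.397
~((x → z) → (x → ~(x ⊕ x))) = 1 − 0.397 = 0.603
(x → (y → x)) → ~((x → z) → (x → ~(x ⊕ x))) = min(1, 1 − 1.000 + 0.603) = min(1, 0.603) = 0.603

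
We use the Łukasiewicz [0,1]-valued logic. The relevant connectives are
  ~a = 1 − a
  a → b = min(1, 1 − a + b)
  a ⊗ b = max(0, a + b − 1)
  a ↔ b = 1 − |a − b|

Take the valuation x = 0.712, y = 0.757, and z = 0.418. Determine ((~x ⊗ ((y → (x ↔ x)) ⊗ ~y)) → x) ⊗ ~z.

~x = 1 − 0.712 = 0.288
x ↔ x = 1 − |0.712 − 0.712| = 1 − 0.000 = 1.000
y → (x ↔ x) = min(1, 1 − 0.757 + 1.000) = min(1, 1.243) = 1.000
~y = 1 − 0.757 = 0.243
(y → (x ↔ x)) ⊗ ~y = max(0, 1.000 + 0.243 − 1) = max(0, 0.243) = 0.243
~x ⊗ ((y → (x ↔ x)) ⊗ ~y) = max(0, 0.288 + 0.243 − 1) = max(0, -0.469) = 0.000
(~x ⊗ ((y → (x ↔ x)) ⊗ ~y)) → x = min(1, 1 − 0.000 + 0.712) = min(1, 1.712) = 1.000
~z = 1 − 0.418 = 0.582
((~x ⊗ ((y → (x ↔ x)) ⊗ ~y)) → x) ⊗ ~z = max(0, 1.000 + 0.582 − 1) = max(0, 0.582) = 0.582

0.582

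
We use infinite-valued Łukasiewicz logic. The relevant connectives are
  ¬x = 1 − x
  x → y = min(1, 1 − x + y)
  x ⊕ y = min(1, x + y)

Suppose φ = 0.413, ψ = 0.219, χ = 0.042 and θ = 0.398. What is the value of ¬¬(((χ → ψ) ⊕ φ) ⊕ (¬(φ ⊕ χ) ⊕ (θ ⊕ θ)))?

χ → ψ = min(1, 1 − 0.042 + 0.219) = min(1, 1.177) = 1.000
(χ → ψ) ⊕ φ = min(1, 1.000 + 0.413) = min(1, 1.413) = 1.000
φ ⊕ χ = min(1, 0.413 + 0.042) = min(1, 0.455) = 0.455
¬(φ ⊕ χ) = 1 − 0.455 = 0.545
θ ⊕ θ = min(1, 0.398 + 0.398) = min(1, 0.796) = 0.796
¬(φ ⊕ χ) ⊕ (θ ⊕ θ) = min(1, 0.545 + 0.796) = min(1, 1.341) = 1.000
((χ → ψ) ⊕ φ) ⊕ (¬(φ ⊕ χ) ⊕ (θ ⊕ θ)) = min(1, 1.000 + 1.000) = min(1, 2.000) = 1.000
¬(((χ → ψ) ⊕ φ) ⊕ (¬(φ ⊕ χ) ⊕ (θ ⊕ θ))) = 1 − 1.000 = 0.000
¬¬(((χ → ψ) ⊕ φ) ⊕ (¬(φ ⊕ χ) ⊕ (θ ⊕ θ))) = 1 − 0.000 = 1.000

1.000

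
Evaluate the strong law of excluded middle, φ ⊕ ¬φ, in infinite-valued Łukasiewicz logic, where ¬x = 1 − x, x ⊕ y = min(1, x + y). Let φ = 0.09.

1.00

¬φ = 1 − 0.09 = 0.91
φ ⊕ ¬φ = min(1, 0.09 + 0.91) = min(1, 1.00) = 1.00
(As expected: always 1 in Ł∞ since a ⊕ (1−a) = 1.)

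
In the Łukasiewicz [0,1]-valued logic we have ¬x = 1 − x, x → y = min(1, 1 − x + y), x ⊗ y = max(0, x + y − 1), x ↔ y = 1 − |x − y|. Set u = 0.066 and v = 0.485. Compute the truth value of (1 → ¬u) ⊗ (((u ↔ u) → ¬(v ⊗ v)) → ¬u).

0.868

¬u = 1 − 0.066 = 0.934
1 → ¬u = min(1, 1 − 1.000 + 0.934) = min(1, 0.934) = 0.934
u ↔ u = 1 − |0.066 − 0.066| = 1 − 0.000 = 1.000
v ⊗ v = max(0, 0.485 + 0.485 − 1) = max(0, -0.030) = 0.000
¬(v ⊗ v) = 1 − 0.000 = 1.000
(u ↔ u) → ¬(v ⊗ v) = min(1, 1 − 1.000 + 1.000) = min(1, 1.000) = 1.000
((u ↔ u) → ¬(v ⊗ v)) → ¬u = min(1, 1 − 1.000 + 0.934) = min(1, 0.934) = 0.934
(1 → ¬u) ⊗ (((u ↔ u) → ¬(v ⊗ v)) → ¬u) = max(0, 0.934 + 0.934 − 1) = max(0, 0.868) = 0.868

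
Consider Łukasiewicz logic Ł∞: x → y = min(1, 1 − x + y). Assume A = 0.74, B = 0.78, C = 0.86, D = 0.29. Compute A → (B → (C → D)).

0.91

C → D = min(1, 1 − 0.86 + 0.29) = min(1, 0.43) = 0.43
B → (C → D) = min(1, 1 − 0.78 + 0.43) = min(1, 0.65) = 0.65
A → (B → (C → D)) = min(1, 1 − 0.74 + 0.65) = min(1, 0.91) = 0.91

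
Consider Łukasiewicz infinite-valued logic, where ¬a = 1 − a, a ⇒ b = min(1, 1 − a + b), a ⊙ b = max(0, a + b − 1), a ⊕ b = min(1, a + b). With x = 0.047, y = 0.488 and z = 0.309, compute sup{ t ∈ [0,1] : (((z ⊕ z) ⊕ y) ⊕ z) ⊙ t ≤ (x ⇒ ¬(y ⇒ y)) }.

0.953

z ⊕ z = min(1, 0.309 + 0.309) = min(1, 0.618) = 0.618
(z ⊕ z) ⊕ y = min(1, 0.618 + 0.488) = min(1, 1.106) = 1.000
((z ⊕ z) ⊕ y) ⊕ z = min(1, 1.000 + 0.309) = min(1, 1.309) = 1.000
So the left factor is ((z ⊕ z) ⊕ y) ⊕ z = 1.000.
y ⇒ y = min(1, 1 − 0.488 + 0.488) = min(1, 1.000) = 1.000
¬(y ⇒ y) = 1 − 1.000 = 0.000
x ⇒ ¬(y ⇒ y) = min(1, 1 − 0.047 + 0.000) = min(1, 0.953) = 0.953
So the right-hand bound is x ⇒ ¬(y ⇒ y) = 0.953.
The residuum of the Łukasiewicz t-norm gives the supremum: min(1, 1 − 1.000 + 0.953).
1 − 1.000 + 0.953 = 0.953, so t = min(1, 0.953) = 0.953.
Check: 1.000 ⊙ 0.953 = max(0, 0.953) = 0.953 ≤ 0.953.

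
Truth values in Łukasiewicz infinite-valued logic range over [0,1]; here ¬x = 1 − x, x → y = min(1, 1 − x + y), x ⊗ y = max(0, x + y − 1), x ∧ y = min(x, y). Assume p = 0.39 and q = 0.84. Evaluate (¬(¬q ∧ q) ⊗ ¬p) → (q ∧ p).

0.94

¬q = 1 − 0.84 = 0.16
¬q ∧ q = min(0.16, 0.84) = 0.16
¬(¬q ∧ q) = 1 − 0.16 = 0.84
¬p = 1 − 0.39 = 0.61
¬(¬q ∧ q) ⊗ ¬p = max(0, 0.84 + 0.61 − 1) = max(0, 0.45) = 0.45
q ∧ p = min(0.84, 0.39) = 0.39
(¬(¬q ∧ q) ⊗ ¬p) → (q ∧ p) = min(1, 1 − 0.45 + 0.39) = min(1, 0.94) = 0.94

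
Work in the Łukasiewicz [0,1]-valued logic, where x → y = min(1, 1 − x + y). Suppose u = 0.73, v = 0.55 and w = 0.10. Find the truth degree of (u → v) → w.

u → v = min(1, 1 − 0.73 + 0.55) = min(1, 0.82) = 0.82
(u → v) → w = min(1, 1 − 0.82 + 0.10) = min(1, 0.28) = 0.28

0.28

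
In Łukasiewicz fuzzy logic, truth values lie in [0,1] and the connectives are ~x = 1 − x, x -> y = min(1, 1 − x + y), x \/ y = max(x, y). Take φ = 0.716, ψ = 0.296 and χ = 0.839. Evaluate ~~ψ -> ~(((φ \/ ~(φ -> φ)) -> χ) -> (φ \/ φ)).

0.988

~ψ = 1 − 0.296 = 0.704
~~ψ = 1 − 0.704 = 0.296
φ -> φ = min(1, 1 − 0.716 + 0.716) = min(1, 1.000) = 1.000
~(φ -> φ) = 1 − 1.000 = 0.000
φ \/ ~(φ -> φ) = max(0.716, 0.000) = 0.716
(φ \/ ~(φ -> φ)) -> χ = min(1, 1 − 0.716 + 0.839) = min(1, 1.123) = 1.000
φ \/ φ = max(0.716, 0.716) = 0.716
((φ \/ ~(φ -> φ)) -> χ) -> (φ \/ φ) = min(1, 1 − 1.000 + 0.716) = min(1, 0.716) = 0.716
~(((φ \/ ~(φ -> φ)) -> χ) -> (φ \/ φ)) = 1 − 0.716 = 0.284
~~ψ -> ~(((φ \/ ~(φ -> φ)) -> χ) -> (φ \/ φ)) = min(1, 1 − 0.296 + 0.284) = min(1, 0.988) = 0.988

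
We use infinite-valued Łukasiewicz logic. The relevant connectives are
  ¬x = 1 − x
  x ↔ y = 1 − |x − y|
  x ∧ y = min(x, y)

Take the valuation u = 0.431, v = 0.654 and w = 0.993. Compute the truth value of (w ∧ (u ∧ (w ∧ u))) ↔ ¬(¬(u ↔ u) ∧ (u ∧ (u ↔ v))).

0.431

w ∧ u = min(0.993, 0.431) = 0.431
u ∧ (w ∧ u) = min(0.431, 0.431) = 0.431
w ∧ (u ∧ (w ∧ u)) = min(0.993, 0.431) = 0.431
u ↔ u = 1 − |0.431 − 0.431| = 1 − 0.000 = 1.000
¬(u ↔ u) = 1 − 1.000 = 0.000
u ↔ v = 1 − |0.431 − 0.654| = 1 − 0.223 = 0.777
u ∧ (u ↔ v) = min(0.431, 0.777) = 0.431
¬(u ↔ u) ∧ (u ∧ (u ↔ v)) = min(0.000, 0.431) = 0.000
¬(¬(u ↔ u) ∧ (u ∧ (u ↔ v))) = 1 − 0.000 = 1.000
(w ∧ (u ∧ (w ∧ u))) ↔ ¬(¬(u ↔ u) ∧ (u ∧ (u ↔ v))) = 1 − |0.431 − 1.000| = 1 − 0.569 = 0.431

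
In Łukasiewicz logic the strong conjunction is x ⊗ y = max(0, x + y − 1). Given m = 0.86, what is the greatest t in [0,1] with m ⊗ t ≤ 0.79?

0.93

The residuum of the Łukasiewicz t-norm gives the supremum: min(1, 1 − 0.86 + 0.79).
1 − 0.86 + 0.79 = 0.93, so t = min(1, 0.93) = 0.93.
Check: 0.86 ⊗ 0.93 = max(0, 0.79) = 0.79 ≤ 0.79.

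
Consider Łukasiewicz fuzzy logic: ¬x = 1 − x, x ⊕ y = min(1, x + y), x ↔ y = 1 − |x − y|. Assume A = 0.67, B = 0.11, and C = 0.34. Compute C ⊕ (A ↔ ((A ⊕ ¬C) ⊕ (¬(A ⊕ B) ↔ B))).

1.00

¬C = 1 − 0.34 = 0.66
A ⊕ ¬C = min(1, 0.67 + 0.66) = min(1, 1.33) = 1.00
A ⊕ B = min(1, 0.67 + 0.11) = min(1, 0.78) = 0.78
¬(A ⊕ B) = 1 − 0.78 = 0.22
¬(A ⊕ B) ↔ B = 1 − |0.22 − 0.11| = 1 − 0.11 = 0.89
(A ⊕ ¬C) ⊕ (¬(A ⊕ B) ↔ B) = min(1, 1.00 + 0.89) = min(1, 1.89) = 1.00
A ↔ ((A ⊕ ¬C) ⊕ (¬(A ⊕ B) ↔ B)) = 1 − |0.67 − 1.00| = 1 − 0.33 = 0.67
C ⊕ (A ↔ ((A ⊕ ¬C) ⊕ (¬(A ⊕ B) ↔ B))) = min(1, 0.34 + 0.67) = min(1, 1.01) = 1.00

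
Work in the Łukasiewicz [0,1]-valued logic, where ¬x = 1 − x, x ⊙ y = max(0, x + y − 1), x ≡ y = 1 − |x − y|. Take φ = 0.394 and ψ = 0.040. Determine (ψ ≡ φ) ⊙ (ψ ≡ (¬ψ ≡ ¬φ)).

ψ ≡ φ = 1 − |0.040 − 0.394| = 1 − 0.354 = 0.646
¬ψ = 1 − 0.040 = 0.960
¬φ = 1 − 0.394 = 0.606
¬ψ ≡ ¬φ = 1 − |0.960 − 0.606| = 1 − 0.354 = 0.646
ψ ≡ (¬ψ ≡ ¬φ) = 1 − |0.040 − 0.646| = 1 − 0.606 = 0.394
(ψ ≡ φ) ⊙ (ψ ≡ (¬ψ ≡ ¬φ)) = max(0, 0.646 + 0.394 − 1) = max(0, 0.040) = 0.040

0.040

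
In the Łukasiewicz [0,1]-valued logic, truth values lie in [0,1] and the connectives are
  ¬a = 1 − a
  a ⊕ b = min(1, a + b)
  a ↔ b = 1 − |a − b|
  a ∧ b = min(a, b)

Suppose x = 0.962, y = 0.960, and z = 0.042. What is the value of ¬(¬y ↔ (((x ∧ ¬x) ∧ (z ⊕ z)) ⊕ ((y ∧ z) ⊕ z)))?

0.082

¬y = 1 − 0.960 = 0.040
¬x = 1 − 0.962 = 0.038
x ∧ ¬x = min(0.962, 0.038) = 0.038
z ⊕ z = min(1, 0.042 + 0.042) = min(1, 0.084) = 0.084
(x ∧ ¬x) ∧ (z ⊕ z) = min(0.038, 0.084) = 0.038
y ∧ z = min(0.960, 0.042) = 0.042
(y ∧ z) ⊕ z = min(1, 0.042 + 0.042) = min(1, 0.084) = 0.084
((x ∧ ¬x) ∧ (z ⊕ z)) ⊕ ((y ∧ z) ⊕ z) = min(1, 0.038 + 0.084) = min(1, 0.122) = 0.122
¬y ↔ (((x ∧ ¬x) ∧ (z ⊕ z)) ⊕ ((y ∧ z) ⊕ z)) = 1 − |0.040 − 0.122| = 1 − 0.082 = 0.918
¬(¬y ↔ (((x ∧ ¬x) ∧ (z ⊕ z)) ⊕ ((y ∧ z) ⊕ z))) = 1 − 0.918 = 0.082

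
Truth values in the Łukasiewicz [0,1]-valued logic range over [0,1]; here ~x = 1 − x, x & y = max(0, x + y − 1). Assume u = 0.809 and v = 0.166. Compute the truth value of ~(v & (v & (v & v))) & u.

v & v = max(0, 0.166 + 0.166 − 1) = max(0, -0.668) = 0.000
v & (v & v) = max(0, 0.166 + 0.000 − 1) = max(0, -0.834) = 0.000
v & (v & (v & v)) = max(0, 0.166 + 0.000 − 1) = max(0, -0.834) = 0.000
~(v & (v & (v & v))) = 1 − 0.000 = 1.000
~(v & (v & (v & v))) & u = max(0, 1.000 + 0.809 − 1) = max(0, 0.809) = 0.809

0.809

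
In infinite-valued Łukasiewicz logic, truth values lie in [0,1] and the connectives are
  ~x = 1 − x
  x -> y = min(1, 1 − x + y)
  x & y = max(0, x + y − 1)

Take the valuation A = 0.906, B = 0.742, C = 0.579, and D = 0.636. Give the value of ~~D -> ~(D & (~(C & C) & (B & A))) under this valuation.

~D = 1 − 0.636 = 0.364
~~D = 1 − 0.364 = 0.636
C & C = max(0, 0.579 + 0.579 − 1) = max(0, 0.158) = 0.158
~(C & C) = 1 − 0.158 = 0.842
B & A = max(0, 0.742 + 0.906 − 1) = max(0, 0.648) = 0.648
~(C & C) & (B & A) = max(0, 0.842 + 0.648 − 1) = max(0, 0.490) = 0.490
D & (~(C & C) & (B & A)) = max(0, 0.636 + 0.490 − 1) = max(0, 0.126) = 0.126
~(D & (~(C & C) & (B & A))) = 1 − 0.126 = 0.874
~~D -> ~(D & (~(C & C) & (B & A))) = min(1, 1 − 0.636 + 0.874) = min(1, 1.238) = 1.000

1.000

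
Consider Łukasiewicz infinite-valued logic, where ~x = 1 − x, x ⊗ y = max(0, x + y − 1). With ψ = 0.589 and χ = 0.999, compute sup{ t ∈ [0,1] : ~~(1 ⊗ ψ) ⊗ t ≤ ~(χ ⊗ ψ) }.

0.823

1 ⊗ ψ = max(0, 1.000 + 0.589 − 1) = max(0, 0.589) = 0.589
~(1 ⊗ ψ) = 1 − 0.589 = 0.411
~~(1 ⊗ ψ) = 1 − 0.411 = 0.589
So the left factor is ~~(1 ⊗ ψ) = 0.589.
χ ⊗ ψ = max(0, 0.999 + 0.589 − 1) = max(0, 0.588) = 0.588
~(χ ⊗ ψ) = 1 − 0.588 = 0.412
So the right-hand bound is ~(χ ⊗ ψ) = 0.412.
The residuum of the Łukasiewicz t-norm gives the supremum: min(1, 1 − 0.589 + 0.412).
1 − 0.589 + 0.412 = 0.823, so t = min(1, 0.823) = 0.823.
Check: 0.589 ⊗ 0.823 = max(0, 0.412) = 0.412 ≤ 0.412.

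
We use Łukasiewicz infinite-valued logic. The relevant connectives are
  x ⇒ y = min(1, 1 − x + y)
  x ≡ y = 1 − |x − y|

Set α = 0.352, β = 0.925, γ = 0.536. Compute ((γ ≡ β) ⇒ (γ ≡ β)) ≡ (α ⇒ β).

γ ≡ β = 1 − |0.536 − 0.925| = 1 − 0.389 = 0.611
(γ ≡ β) ⇒ (γ ≡ β) = min(1, 1 − 0.611 + 0.611) = min(1, 1.000) = 1.000
α ⇒ β = min(1, 1 − 0.352 + 0.925) = min(1, 1.573) = 1.000
((γ ≡ β) ⇒ (γ ≡ β)) ≡ (α ⇒ β) = 1 − |1.000 − 1.000| = 1 − 0.000 = 1.000

1.000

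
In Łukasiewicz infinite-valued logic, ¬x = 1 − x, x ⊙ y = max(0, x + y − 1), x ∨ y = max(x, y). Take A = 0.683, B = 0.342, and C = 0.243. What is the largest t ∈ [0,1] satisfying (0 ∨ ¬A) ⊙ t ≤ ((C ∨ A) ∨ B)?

1.000

¬A = 1 − 0.683 = 0.317
0 ∨ ¬A = max(0.000, 0.317) = 0.317
So the left factor is 0 ∨ ¬A = 0.317.
C ∨ A = max(0.243, 0.683) = 0.683
(C ∨ A) ∨ B = max(0.683, 0.342) = 0.683
So the right-hand bound is (C ∨ A) ∨ B = 0.683.
The residuum of the Łukasiewicz t-norm gives the supremum: min(1, 1 − 0.317 + 0.683).
1 − 0.317 + 0.683 = 1.366, so t = min(1, 1.366) = 1.000.
Check: 0.317 ⊙ 1.000 = max(0, 0.317) = 0.317 ≤ 0.683.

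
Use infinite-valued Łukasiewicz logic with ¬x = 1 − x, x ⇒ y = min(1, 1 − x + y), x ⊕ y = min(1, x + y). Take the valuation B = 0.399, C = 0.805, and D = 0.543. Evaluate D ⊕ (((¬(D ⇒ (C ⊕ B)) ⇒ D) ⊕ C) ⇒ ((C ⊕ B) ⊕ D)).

1.000

C ⊕ B = min(1, 0.805 + 0.399) = min(1, 1.204) = 1.000
D ⇒ (C ⊕ B) = min(1, 1 − 0.543 + 1.000) = min(1, 1.457) = 1.000
¬(D ⇒ (C ⊕ B)) = 1 − 1.000 = 0.000
¬(D ⇒ (C ⊕ B)) ⇒ D = min(1, 1 − 0.000 + 0.543) = min(1, 1.543) = 1.000
(¬(D ⇒ (C ⊕ B)) ⇒ D) ⊕ C = min(1, 1.000 + 0.805) = min(1, 1.805) = 1.000
(C ⊕ B) ⊕ D = min(1, 1.000 + 0.543) = min(1, 1.543) = 1.000
((¬(D ⇒ (C ⊕ B)) ⇒ D) ⊕ C) ⇒ ((C ⊕ B) ⊕ D) = min(1, 1 − 1.000 + 1.000) = min(1, 1.000) = 1.000
D ⊕ (((¬(D ⇒ (C ⊕ B)) ⇒ D) ⊕ C) ⇒ ((C ⊕ B) ⊕ D)) = min(1, 0.543 + 1.000) = min(1, 1.543) = 1.000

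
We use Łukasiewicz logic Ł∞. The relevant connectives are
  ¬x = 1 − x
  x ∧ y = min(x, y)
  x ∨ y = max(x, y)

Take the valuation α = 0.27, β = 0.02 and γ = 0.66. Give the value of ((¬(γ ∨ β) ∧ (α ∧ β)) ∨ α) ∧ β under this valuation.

0.02

γ ∨ β = max(0.66, 0.02) = 0.66
¬(γ ∨ β) = 1 − 0.66 = 0.34
α ∧ β = min(0.27, 0.02) = 0.02
¬(γ ∨ β) ∧ (α ∧ β) = min(0.34, 0.02) = 0.02
(¬(γ ∨ β) ∧ (α ∧ β)) ∨ α = max(0.02, 0.27) = 0.27
((¬(γ ∨ β) ∧ (α ∧ β)) ∨ α) ∧ β = min(0.27, 0.02) = 0.02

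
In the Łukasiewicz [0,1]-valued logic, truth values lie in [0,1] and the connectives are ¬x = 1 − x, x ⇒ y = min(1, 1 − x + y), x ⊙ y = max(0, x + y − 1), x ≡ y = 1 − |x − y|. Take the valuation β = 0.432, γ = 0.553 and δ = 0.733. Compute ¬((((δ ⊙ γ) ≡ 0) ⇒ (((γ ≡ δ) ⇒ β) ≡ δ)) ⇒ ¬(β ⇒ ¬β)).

1.000

δ ⊙ γ = max(0, 0.733 + 0.553 − 1) = max(0, 0.286) = 0.286
(δ ⊙ γ) ≡ 0 = 1 − |0.286 − 0.000| = 1 − 0.286 = 0.714
γ ≡ δ = 1 − |0.553 − 0.733| = 1 − 0.180 = 0.820
(γ ≡ δ) ⇒ β = min(1, 1 − 0.820 + 0.432) = min(1, 0.612) = 0.612
((γ ≡ δ) ⇒ β) ≡ δ = 1 − |0.612 − 0.733| = 1 − 0.121 = 0.879
((δ ⊙ γ) ≡ 0) ⇒ (((γ ≡ δ) ⇒ β) ≡ δ) = min(1, 1 − 0.714 + 0.879) = min(1, 1.165) = 1.000
¬β = 1 − 0.432 = 0.568
β ⇒ ¬β = min(1, 1 − 0.432 + 0.568) = min(1, 1.136) = 1.000
¬(β ⇒ ¬β) = 1 − 1.000 = 0.000
(((δ ⊙ γ) ≡ 0) ⇒ (((γ ≡ δ) ⇒ β) ≡ δ)) ⇒ ¬(β ⇒ ¬β) = min(1, 1 − 1.000 + 0.000) = min(1, 0.000) = 0.000
¬((((δ ⊙ γ) ≡ 0) ⇒ (((γ ≡ δ) ⇒ β) ≡ δ)) ⇒ ¬(β ⇒ ¬β)) = 1 − 0.000 = 1.000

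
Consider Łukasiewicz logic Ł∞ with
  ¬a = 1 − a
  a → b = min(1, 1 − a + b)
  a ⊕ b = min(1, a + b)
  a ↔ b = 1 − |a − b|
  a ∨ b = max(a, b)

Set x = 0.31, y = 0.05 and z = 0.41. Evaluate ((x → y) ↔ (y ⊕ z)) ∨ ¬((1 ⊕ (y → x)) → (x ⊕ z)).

x → y = min(1, 1 − 0.31 + 0.05) = min(1, 0.74) = 0.74
y ⊕ z = min(1, 0.05 + 0.41) = min(1, 0.46) = 0.46
(x → y) ↔ (y ⊕ z) = 1 − |0.74 − 0.46| = 1 − 0.28 = 0.72
y → x = min(1, 1 − 0.05 + 0.31) = min(1, 1.26) = 1.00
1 ⊕ (y → x) = min(1, 1.00 + 1.00) = min(1, 2.00) = 1.00
x ⊕ z = min(1, 0.31 + 0.41) = min(1, 0.72) = 0.72
(1 ⊕ (y → x)) → (x ⊕ z) = min(1, 1 − 1.00 + 0.72) = min(1, 0.72) = 0.72
¬((1 ⊕ (y → x)) → (x ⊕ z)) = 1 − 0.72 = 0.28
((x → y) ↔ (y ⊕ z)) ∨ ¬((1 ⊕ (y → x)) → (x ⊕ z)) = max(0.72, 0.28) = 0.72

0.72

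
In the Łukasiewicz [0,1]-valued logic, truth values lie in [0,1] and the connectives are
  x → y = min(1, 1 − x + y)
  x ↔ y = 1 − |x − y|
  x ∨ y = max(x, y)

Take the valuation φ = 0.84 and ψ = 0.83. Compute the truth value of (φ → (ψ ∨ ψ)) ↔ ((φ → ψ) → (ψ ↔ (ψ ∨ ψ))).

ψ ∨ ψ = max(0.83, 0.83) = 0.83
φ → (ψ ∨ ψ) = min(1, 1 − 0.84 + 0.83) = min(1, 0.99) = 0.99
φ → ψ = min(1, 1 − 0.84 + 0.83) = min(1, 0.99) = 0.99
ψ ↔ (ψ ∨ ψ) = 1 − |0.83 − 0.83| = 1 − 0.00 = 1.00
(φ → ψ) → (ψ ↔ (ψ ∨ ψ)) = min(1, 1 − 0.99 + 1.00) = min(1, 1.01) = 1.00
(φ → (ψ ∨ ψ)) ↔ ((φ → ψ) → (ψ ↔ (ψ ∨ ψ))) = 1 − |0.99 − 1.00| = 1 − 0.01 = 0.99

0.99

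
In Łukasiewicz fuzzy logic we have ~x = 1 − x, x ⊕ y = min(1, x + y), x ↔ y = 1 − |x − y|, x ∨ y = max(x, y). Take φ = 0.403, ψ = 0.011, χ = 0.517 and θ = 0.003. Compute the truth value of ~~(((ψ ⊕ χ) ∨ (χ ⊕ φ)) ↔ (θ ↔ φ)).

0.680

ψ ⊕ χ = min(1, 0.011 + 0.517) = min(1, 0.528) = 0.528
χ ⊕ φ = min(1, 0.517 + 0.403) = min(1, 0.920) = 0.920
(ψ ⊕ χ) ∨ (χ ⊕ φ) = max(0.528, 0.920) = 0.920
θ ↔ φ = 1 − |0.003 − 0.403| = 1 − 0.400 = 0.600
((ψ ⊕ χ) ∨ (χ ⊕ φ)) ↔ (θ ↔ φ) = 1 − |0.920 − 0.600| = 1 − 0.320 = 0.680
~(((ψ ⊕ χ) ∨ (χ ⊕ φ)) ↔ (θ ↔ φ)) = 1 − 0.680 = 0.320
~~(((ψ ⊕ χ) ∨ (χ ⊕ φ)) ↔ (θ ↔ φ)) = 1 − 0.320 = 0.680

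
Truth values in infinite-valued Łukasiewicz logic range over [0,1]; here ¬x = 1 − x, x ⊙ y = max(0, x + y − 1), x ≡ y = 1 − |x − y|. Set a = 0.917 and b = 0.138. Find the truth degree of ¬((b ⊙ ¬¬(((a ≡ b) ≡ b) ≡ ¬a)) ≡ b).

0.138

a ≡ b = 1 − |0.917 − 0.138| = 1 − 0.779 = 0.221
(a ≡ b) ≡ b = 1 − |0.221 − 0.138| = 1 − 0.083 = 0.917
¬a = 1 − 0.917 = 0.083
((a ≡ b) ≡ b) ≡ ¬a = 1 − |0.917 − 0.083| = 1 − 0.834 = 0.166
¬(((a ≡ b) ≡ b) ≡ ¬a) = 1 − 0.166 = 0.834
¬¬(((a ≡ b) ≡ b) ≡ ¬a) = 1 − 0.834 = 0.166
b ⊙ ¬¬(((a ≡ b) ≡ b) ≡ ¬a) = max(0, 0.138 + 0.166 − 1) = max(0, -0.696) = 0.000
(b ⊙ ¬¬(((a ≡ b) ≡ b) ≡ ¬a)) ≡ b = 1 − |0.000 − 0.138| = 1 − 0.138 = 0.862
¬((b ⊙ ¬¬(((a ≡ b) ≡ b) ≡ ¬a)) ≡ b) = 1 − 0.862 = 0.138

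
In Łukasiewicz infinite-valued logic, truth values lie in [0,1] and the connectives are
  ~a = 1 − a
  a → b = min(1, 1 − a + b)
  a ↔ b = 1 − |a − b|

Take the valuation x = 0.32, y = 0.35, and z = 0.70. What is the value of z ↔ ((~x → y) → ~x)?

~x = 1 − 0.32 = 0.68
~x → y = min(1, 1 − 0.68 + 0.35) = min(1, 0.67) = 0.67
(~x → y) → ~x = min(1, 1 − 0.67 + 0.68) = min(1, 1.01) = 1.00
z ↔ ((~x → y) → ~x) = 1 − |0.70 − 1.00| = 1 − 0.30 = 0.70

0.70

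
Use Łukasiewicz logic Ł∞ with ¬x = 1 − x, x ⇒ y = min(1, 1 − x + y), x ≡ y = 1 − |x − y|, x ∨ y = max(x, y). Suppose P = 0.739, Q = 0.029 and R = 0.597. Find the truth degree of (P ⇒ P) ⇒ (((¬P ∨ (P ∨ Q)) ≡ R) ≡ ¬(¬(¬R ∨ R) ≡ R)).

0.336

P ⇒ P = min(1, 1 − 0.739 + 0.739) = min(1, 1.000) = 1.000
¬P = 1 − 0.739 = 0.261
P ∨ Q = max(0.739, 0.029) = 0.739
¬P ∨ (P ∨ Q) = max(0.261, 0.739) = 0.739
(¬P ∨ (P ∨ Q)) ≡ R = 1 − |0.739 − 0.597| = 1 − 0.142 = 0.858
¬R = 1 − 0.597 = 0.403
¬R ∨ R = max(0.403, 0.597) = 0.597
¬(¬R ∨ R) = 1 − 0.597 = 0.403
¬(¬R ∨ R) ≡ R = 1 − |0.403 − 0.597| = 1 − 0.194 = 0.806
¬(¬(¬R ∨ R) ≡ R) = 1 − 0.806 = 0.194
((¬P ∨ (P ∨ Q)) ≡ R) ≡ ¬(¬(¬R ∨ R) ≡ R) = 1 − |0.858 − 0.194| = 1 − 0.664 = 0.336
(P ⇒ P) ⇒ (((¬P ∨ (P ∨ Q)) ≡ R) ≡ ¬(¬(¬R ∨ R) ≡ R)) = min(1, 1 − 1.000 + 0.336) = min(1, 0.336) = 0.336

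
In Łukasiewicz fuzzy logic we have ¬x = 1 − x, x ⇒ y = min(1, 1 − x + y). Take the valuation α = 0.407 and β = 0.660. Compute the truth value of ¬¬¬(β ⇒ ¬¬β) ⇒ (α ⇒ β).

¬β = 1 − 0.660 = 0.340
¬¬β = 1 − 0.340 = 0.660
β ⇒ ¬¬β = min(1, 1 − 0.660 + 0.660) = min(1, 1.000) = 1.000
¬(β ⇒ ¬¬β) = 1 − 1.000 = 0.000
¬¬(β ⇒ ¬¬β) = 1 − 0.000 = 1.000
¬¬¬(β ⇒ ¬¬β) = 1 − 1.000 = 0.000
α ⇒ β = min(1, 1 − 0.407 + 0.660) = min(1, 1.253) = 1.000
¬¬¬(β ⇒ ¬¬β) ⇒ (α ⇒ β) = min(1, 1 − 0.000 + 1.000) = min(1, 2.000) = 1.000

1.000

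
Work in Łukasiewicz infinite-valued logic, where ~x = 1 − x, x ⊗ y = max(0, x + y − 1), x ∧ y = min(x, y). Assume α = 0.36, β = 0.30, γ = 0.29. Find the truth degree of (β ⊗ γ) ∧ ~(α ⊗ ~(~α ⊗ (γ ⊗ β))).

0.00

β ⊗ γ = max(0, 0.30 + 0.29 − 1) = max(0, -0.41) = 0.00
~α = 1 − 0.36 = 0.64
γ ⊗ β = max(0, 0.29 + 0.30 − 1) = max(0, -0.41) = 0.00
~α ⊗ (γ ⊗ β) = max(0, 0.64 + 0.00 − 1) = max(0, -0.36) = 0.00
~(~α ⊗ (γ ⊗ β)) = 1 − 0.00 = 1.00
α ⊗ ~(~α ⊗ (γ ⊗ β)) = max(0, 0.36 + 1.00 − 1) = max(0, 0.36) = 0.36
~(α ⊗ ~(~α ⊗ (γ ⊗ β))) = 1 − 0.36 = 0.64
(β ⊗ γ) ∧ ~(α ⊗ ~(~α ⊗ (γ ⊗ β))) = min(0.00, 0.64) = 0.00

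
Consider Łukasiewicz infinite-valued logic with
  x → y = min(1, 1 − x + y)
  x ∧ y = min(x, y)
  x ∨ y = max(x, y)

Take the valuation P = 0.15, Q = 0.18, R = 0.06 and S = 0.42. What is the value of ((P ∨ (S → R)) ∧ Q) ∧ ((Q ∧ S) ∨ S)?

S → R = min(1, 1 − 0.42 + 0.06) = min(1, 0.64) = 0.64
P ∨ (S → R) = max(0.15, 0.64) = 0.64
(P ∨ (S → R)) ∧ Q = min(0.64, 0.18) = 0.18
Q ∧ S = min(0.18, 0.42) = 0.18
(Q ∧ S) ∨ S = max(0.18, 0.42) = 0.42
((P ∨ (S → R)) ∧ Q) ∧ ((Q ∧ S) ∨ S) = min(0.18, 0.42) = 0.18

0.18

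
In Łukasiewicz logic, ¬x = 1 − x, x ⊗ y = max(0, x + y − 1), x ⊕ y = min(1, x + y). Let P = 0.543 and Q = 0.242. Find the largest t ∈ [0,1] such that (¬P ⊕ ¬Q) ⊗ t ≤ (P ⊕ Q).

0.785

¬P = 1 − 0.543 = 0.457
¬Q = 1 − 0.242 = 0.758
¬P ⊕ ¬Q = min(1, 0.457 + 0.758) = min(1, 1.215) = 1.000
So the left factor is ¬P ⊕ ¬Q = 1.000.
P ⊕ Q = min(1, 0.543 + 0.242) = min(1, 0.785) = 0.785
So the right-hand bound is P ⊕ Q = 0.785.
The residuum of the Łukasiewicz t-norm gives the supremum: min(1, 1 − 1.000 + 0.785).
1 − 1.000 + 0.785 = 0.785, so t = min(1, 0.785) = 0.785.
Check: 1.000 ⊗ 0.785 = max(0, 0.785) = 0.785 ≤ 0.785.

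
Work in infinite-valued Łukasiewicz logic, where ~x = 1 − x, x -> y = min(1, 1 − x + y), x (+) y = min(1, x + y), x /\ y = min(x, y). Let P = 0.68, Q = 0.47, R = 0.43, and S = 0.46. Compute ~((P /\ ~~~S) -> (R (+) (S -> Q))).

~S = 1 − 0.46 = 0.54
~~S = 1 − 0.54 = 0.46
~~~S = 1 − 0.46 = 0.54
P /\ ~~~S = min(0.68, 0.54) = 0.54
S -> Q = min(1, 1 − 0.46 + 0.47) = min(1, 1.01) = 1.00
R (+) (S -> Q) = min(1, 0.43 + 1.00) = min(1, 1.43) = 1.00
(P /\ ~~~S) -> (R (+) (S -> Q)) = min(1, 1 − 0.54 + 1.00) = min(1, 1.46) = 1.00
~((P /\ ~~~S) -> (R (+) (S -> Q))) = 1 − 1.00 = 0.00

0.00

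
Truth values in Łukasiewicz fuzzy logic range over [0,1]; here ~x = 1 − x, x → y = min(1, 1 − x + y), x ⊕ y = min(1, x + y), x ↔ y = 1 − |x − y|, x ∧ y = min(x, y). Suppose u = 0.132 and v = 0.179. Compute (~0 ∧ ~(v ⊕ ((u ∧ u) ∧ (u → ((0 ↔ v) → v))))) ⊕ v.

~0 = 1 − 0.000 = 1.000
u ∧ u = min(0.132, 0.132) = 0.132
0 ↔ v = 1 − |0.000 − 0.179| = 1 − 0.179 = 0.821
(0 ↔ v) → v = min(1, 1 − 0.821 + 0.179) = min(1, 0.358) = 0.358
u → ((0 ↔ v) → v) = min(1, 1 − 0.132 + 0.358) = min(1, 1.226) = 1.000
(u ∧ u) ∧ (u → ((0 ↔ v) → v)) = min(0.132, 1.000) = 0.132
v ⊕ ((u ∧ u) ∧ (u → ((0 ↔ v) → v))) = min(1, 0.179 + 0.132) = min(1, 0.311) = 0.311
~(v ⊕ ((u ∧ u) ∧ (u → ((0 ↔ v) → v)))) = 1 − 0.311 = 0.689
~0 ∧ ~(v ⊕ ((u ∧ u) ∧ (u → ((0 ↔ v) → v)))) = min(1.000, 0.689) = 0.689
(~0 ∧ ~(v ⊕ ((u ∧ u) ∧ (u → ((0 ↔ v) → v))))) ⊕ v = min(1, 0.689 + 0.179) = min(1, 0.868) = 0.868

0.868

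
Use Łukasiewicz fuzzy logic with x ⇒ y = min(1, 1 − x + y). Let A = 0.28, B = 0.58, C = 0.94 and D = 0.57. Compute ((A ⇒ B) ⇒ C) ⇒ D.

0.63

A ⇒ B = min(1, 1 − 0.28 + 0.58) = min(1, 1.30) = 1.00
(A ⇒ B) ⇒ C = min(1, 1 − 1.00 + 0.94) = min(1, 0.94) = 0.94
((A ⇒ B) ⇒ C) ⇒ D = min(1, 1 − 0.94 + 0.57) = min(1, 0.63) = 0.63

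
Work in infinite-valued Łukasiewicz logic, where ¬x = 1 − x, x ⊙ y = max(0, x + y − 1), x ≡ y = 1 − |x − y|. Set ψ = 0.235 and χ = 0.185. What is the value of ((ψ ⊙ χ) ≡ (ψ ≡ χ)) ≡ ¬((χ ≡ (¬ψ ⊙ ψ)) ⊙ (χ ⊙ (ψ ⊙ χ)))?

ψ ⊙ χ = max(0, 0.235 + 0.185 − 1) = max(0, -0.580) = 0.000
ψ ≡ χ = 1 − |0.235 − 0.185| = 1 − 0.050 = 0.950
(ψ ⊙ χ) ≡ (ψ ≡ χ) = 1 − |0.000 − 0.950| = 1 − 0.950 = 0.050
¬ψ = 1 − 0.235 = 0.765
¬ψ ⊙ ψ = max(0, 0.765 + 0.235 − 1) = max(0, 0.000) = 0.000
χ ≡ (¬ψ ⊙ ψ) = 1 − |0.185 − 0.000| = 1 − 0.185 = 0.815
χ ⊙ (ψ ⊙ χ) = max(0, 0.185 + 0.000 − 1) = max(0, -0.815) = 0.000
(χ ≡ (¬ψ ⊙ ψ)) ⊙ (χ ⊙ (ψ ⊙ χ)) = max(0, 0.815 + 0.000 − 1) = max(0, -0.185) = 0.000
¬((χ ≡ (¬ψ ⊙ ψ)) ⊙ (χ ⊙ (ψ ⊙ χ))) = 1 − 0.000 = 1.000
((ψ ⊙ χ) ≡ (ψ ≡ χ)) ≡ ¬((χ ≡ (¬ψ ⊙ ψ)) ⊙ (χ ⊙ (ψ ⊙ χ))) = 1 − |0.050 − 1.000| = 1 − 0.950 = 0.050

0.050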